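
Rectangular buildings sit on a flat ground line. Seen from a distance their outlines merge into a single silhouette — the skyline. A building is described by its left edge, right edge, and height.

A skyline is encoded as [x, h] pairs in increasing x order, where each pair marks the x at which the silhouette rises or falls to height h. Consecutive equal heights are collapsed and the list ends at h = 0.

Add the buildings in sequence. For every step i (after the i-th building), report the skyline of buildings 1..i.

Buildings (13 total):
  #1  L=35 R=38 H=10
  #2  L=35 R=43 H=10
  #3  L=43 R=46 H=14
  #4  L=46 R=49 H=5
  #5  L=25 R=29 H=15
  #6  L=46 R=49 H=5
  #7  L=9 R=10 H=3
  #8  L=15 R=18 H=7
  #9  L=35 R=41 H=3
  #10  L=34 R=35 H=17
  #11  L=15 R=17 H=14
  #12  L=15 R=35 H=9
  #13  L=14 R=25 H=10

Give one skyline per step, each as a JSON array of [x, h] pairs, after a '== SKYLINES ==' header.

== SKYLINES ==
[[35,10],[38,0]]
[[35,10],[43,0]]
[[35,10],[43,14],[46,0]]
[[35,10],[43,14],[46,5],[49,0]]
[[25,15],[29,0],[35,10],[43,14],[46,5],[49,0]]
[[25,15],[29,0],[35,10],[43,14],[46,5],[49,0]]
[[9,3],[10,0],[25,15],[29,0],[35,10],[43,14],[46,5],[49,0]]
[[9,3],[10,0],[15,7],[18,0],[25,15],[29,0],[35,10],[43,14],[46,5],[49,0]]
[[9,3],[10,0],[15,7],[18,0],[25,15],[29,0],[35,10],[43,14],[46,5],[49,0]]
[[9,3],[10,0],[15,7],[18,0],[25,15],[29,0],[34,17],[35,10],[43,14],[46,5],[49,0]]
[[9,3],[10,0],[15,14],[17,7],[18,0],[25,15],[29,0],[34,17],[35,10],[43,14],[46,5],[49,0]]
[[9,3],[10,0],[15,14],[17,9],[25,15],[29,9],[34,17],[35,10],[43,14],[46,5],[49,0]]
[[9,3],[10,0],[14,10],[15,14],[17,10],[25,15],[29,9],[34,17],[35,10],[43,14],[46,5],[49,0]]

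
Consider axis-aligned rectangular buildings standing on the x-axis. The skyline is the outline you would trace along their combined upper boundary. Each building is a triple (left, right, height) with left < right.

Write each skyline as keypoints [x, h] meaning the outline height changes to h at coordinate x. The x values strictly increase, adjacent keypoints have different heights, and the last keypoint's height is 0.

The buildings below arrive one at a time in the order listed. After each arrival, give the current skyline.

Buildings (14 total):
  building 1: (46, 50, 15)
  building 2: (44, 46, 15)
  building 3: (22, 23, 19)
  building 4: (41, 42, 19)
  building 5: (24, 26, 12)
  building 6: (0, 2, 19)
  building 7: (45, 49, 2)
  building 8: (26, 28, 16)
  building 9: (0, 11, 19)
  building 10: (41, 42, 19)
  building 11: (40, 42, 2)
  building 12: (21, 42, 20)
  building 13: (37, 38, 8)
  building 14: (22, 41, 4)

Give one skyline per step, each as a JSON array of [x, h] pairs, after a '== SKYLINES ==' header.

== SKYLINES ==
[[46,15],[50,0]]
[[44,15],[50,0]]
[[22,19],[23,0],[44,15],[50,0]]
[[22,19],[23,0],[41,19],[42,0],[44,15],[50,0]]
[[22,19],[23,0],[24,12],[26,0],[41,19],[42,0],[44,15],[50,0]]
[[0,19],[2,0],[22,19],[23,0],[24,12],[26,0],[41,19],[42,0],[44,15],[50,0]]
[[0,19],[2,0],[22,19],[23,0],[24,12],[26,0],[41,19],[42,0],[44,15],[50,0]]
[[0,19],[2,0],[22,19],[23,0],[24,12],[26,16],[28,0],[41,19],[42,0],[44,15],[50,0]]
[[0,19],[11,0],[22,19],[23,0],[24,12],[26,16],[28,0],[41,19],[42,0],[44,15],[50,0]]
[[0,19],[11,0],[22,19],[23,0],[24,12],[26,16],[28,0],[41,19],[42,0],[44,15],[50,0]]
[[0,19],[11,0],[22,19],[23,0],[24,12],[26,16],[28,0],[40,2],[41,19],[42,0],[44,15],[50,0]]
[[0,19],[11,0],[21,20],[42,0],[44,15],[50,0]]
[[0,19],[11,0],[21,20],[42,0],[44,15],[50,0]]
[[0,19],[11,0],[21,20],[42,0],[44,15],[50,0]]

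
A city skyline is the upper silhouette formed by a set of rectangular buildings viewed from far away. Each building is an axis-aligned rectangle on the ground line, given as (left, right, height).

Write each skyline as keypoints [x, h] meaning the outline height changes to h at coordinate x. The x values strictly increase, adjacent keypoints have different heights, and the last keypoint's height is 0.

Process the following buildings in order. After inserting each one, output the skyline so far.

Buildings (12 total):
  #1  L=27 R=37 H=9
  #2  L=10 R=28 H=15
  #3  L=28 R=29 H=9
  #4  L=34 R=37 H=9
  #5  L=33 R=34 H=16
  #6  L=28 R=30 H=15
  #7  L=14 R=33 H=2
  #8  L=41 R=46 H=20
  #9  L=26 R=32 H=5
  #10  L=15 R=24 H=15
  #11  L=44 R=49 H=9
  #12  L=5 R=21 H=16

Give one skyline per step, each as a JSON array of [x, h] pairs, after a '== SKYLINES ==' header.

== SKYLINES ==
[[27,9],[37,0]]
[[10,15],[28,9],[37,0]]
[[10,15],[28,9],[37,0]]
[[10,15],[28,9],[37,0]]
[[10,15],[28,9],[33,16],[34,9],[37,0]]
[[10,15],[30,9],[33,16],[34,9],[37,0]]
[[10,15],[30,9],[33,16],[34,9],[37,0]]
[[10,15],[30,9],[33,16],[34,9],[37,0],[41,20],[46,0]]
[[10,15],[30,9],[33,16],[34,9],[37,0],[41,20],[46,0]]
[[10,15],[30,9],[33,16],[34,9],[37,0],[41,20],[46,0]]
[[10,15],[30,9],[33,16],[34,9],[37,0],[41,20],[46,9],[49,0]]
[[5,16],[21,15],[30,9],[33,16],[34,9],[37,0],[41,20],[46,9],[49,0]]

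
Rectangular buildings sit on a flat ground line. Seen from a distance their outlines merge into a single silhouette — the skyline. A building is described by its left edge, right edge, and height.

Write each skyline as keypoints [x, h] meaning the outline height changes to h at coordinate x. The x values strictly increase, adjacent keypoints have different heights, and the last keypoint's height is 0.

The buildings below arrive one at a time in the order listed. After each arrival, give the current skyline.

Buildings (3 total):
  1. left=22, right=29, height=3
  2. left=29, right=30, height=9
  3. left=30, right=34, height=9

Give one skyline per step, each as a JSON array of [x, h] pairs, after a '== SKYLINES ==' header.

== SKYLINES ==
[[22,3],[29,0]]
[[22,3],[29,9],[30,0]]
[[22,3],[29,9],[34,0]]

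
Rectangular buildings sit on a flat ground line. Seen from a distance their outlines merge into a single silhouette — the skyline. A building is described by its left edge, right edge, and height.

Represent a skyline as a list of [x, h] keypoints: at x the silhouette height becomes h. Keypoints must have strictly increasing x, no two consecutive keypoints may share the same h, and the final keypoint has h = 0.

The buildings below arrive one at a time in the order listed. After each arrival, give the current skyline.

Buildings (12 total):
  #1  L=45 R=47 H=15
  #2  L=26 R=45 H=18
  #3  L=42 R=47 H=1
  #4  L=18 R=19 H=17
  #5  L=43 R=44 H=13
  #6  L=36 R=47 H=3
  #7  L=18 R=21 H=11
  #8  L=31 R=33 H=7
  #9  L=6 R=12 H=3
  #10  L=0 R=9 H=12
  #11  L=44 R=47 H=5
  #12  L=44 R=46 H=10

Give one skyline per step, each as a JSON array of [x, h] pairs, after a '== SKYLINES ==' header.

== SKYLINES ==
[[45,15],[47,0]]
[[26,18],[45,15],[47,0]]
[[26,18],[45,15],[47,0]]
[[18,17],[19,0],[26,18],[45,15],[47,0]]
[[18,17],[19,0],[26,18],[45,15],[47,0]]
[[18,17],[19,0],[26,18],[45,15],[47,0]]
[[18,17],[19,11],[21,0],[26,18],[45,15],[47,0]]
[[18,17],[19,11],[21,0],[26,18],[45,15],[47,0]]
[[6,3],[12,0],[18,17],[19,11],[21,0],[26,18],[45,15],[47,0]]
[[0,12],[9,3],[12,0],[18,17],[19,11],[21,0],[26,18],[45,15],[47,0]]
[[0,12],[9,3],[12,0],[18,17],[19,11],[21,0],[26,18],[45,15],[47,0]]
[[0,12],[9,3],[12,0],[18,17],[19,11],[21,0],[26,18],[45,15],[47,0]]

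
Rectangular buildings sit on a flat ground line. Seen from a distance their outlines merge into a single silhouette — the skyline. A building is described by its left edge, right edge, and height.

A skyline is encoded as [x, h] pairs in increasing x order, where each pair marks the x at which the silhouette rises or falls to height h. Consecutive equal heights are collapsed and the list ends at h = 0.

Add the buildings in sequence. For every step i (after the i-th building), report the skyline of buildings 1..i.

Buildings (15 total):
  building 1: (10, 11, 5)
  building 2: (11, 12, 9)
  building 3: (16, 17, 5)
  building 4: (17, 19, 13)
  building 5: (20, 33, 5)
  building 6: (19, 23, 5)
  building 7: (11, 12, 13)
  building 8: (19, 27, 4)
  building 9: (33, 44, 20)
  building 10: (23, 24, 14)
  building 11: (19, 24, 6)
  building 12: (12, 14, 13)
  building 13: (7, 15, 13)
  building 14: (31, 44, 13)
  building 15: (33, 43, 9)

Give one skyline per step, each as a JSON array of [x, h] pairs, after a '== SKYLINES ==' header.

== SKYLINES ==
[[10,5],[11,0]]
[[10,5],[11,9],[12,0]]
[[10,5],[11,9],[12,0],[16,5],[17,0]]
[[10,5],[11,9],[12,0],[16,5],[17,13],[19,0]]
[[10,5],[11,9],[12,0],[16,5],[17,13],[19,0],[20,5],[33,0]]
[[10,5],[11,9],[12,0],[16,5],[17,13],[19,5],[33,0]]
[[10,5],[11,13],[12,0],[16,5],[17,13],[19,5],[33,0]]
[[10,5],[11,13],[12,0],[16,5],[17,13],[19,5],[33,0]]
[[10,5],[11,13],[12,0],[16,5],[17,13],[19,5],[33,20],[44,0]]
[[10,5],[11,13],[12,0],[16,5],[17,13],[19,5],[23,14],[24,5],[33,20],[44,0]]
[[10,5],[11,13],[12,0],[16,5],[17,13],[19,6],[23,14],[24,5],[33,20],[44,0]]
[[10,5],[11,13],[14,0],[16,5],[17,13],[19,6],[23,14],[24,5],[33,20],[44,0]]
[[7,13],[15,0],[16,5],[17,13],[19,6],[23,14],[24,5],[33,20],[44,0]]
[[7,13],[15,0],[16,5],[17,13],[19,6],[23,14],[24,5],[31,13],[33,20],[44,0]]
[[7,13],[15,0],[16,5],[17,13],[19,6],[23,14],[24,5],[31,13],[33,20],[44,0]]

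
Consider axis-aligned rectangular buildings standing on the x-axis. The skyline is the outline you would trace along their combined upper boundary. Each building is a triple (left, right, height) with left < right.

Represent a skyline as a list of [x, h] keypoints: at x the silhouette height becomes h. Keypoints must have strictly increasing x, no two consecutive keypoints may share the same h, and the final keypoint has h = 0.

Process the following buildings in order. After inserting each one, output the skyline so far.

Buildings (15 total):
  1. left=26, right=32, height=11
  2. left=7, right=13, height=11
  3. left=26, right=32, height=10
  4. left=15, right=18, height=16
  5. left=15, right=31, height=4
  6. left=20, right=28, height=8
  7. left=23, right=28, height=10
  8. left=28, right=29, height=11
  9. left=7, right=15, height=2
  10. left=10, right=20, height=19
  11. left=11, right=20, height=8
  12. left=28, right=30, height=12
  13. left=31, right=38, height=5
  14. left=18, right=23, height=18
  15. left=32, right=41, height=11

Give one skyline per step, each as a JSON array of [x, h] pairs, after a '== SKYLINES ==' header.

== SKYLINES ==
[[26,11],[32,0]]
[[7,11],[13,0],[26,11],[32,0]]
[[7,11],[13,0],[26,11],[32,0]]
[[7,11],[13,0],[15,16],[18,0],[26,11],[32,0]]
[[7,11],[13,0],[15,16],[18,4],[26,11],[32,0]]
[[7,11],[13,0],[15,16],[18,4],[20,8],[26,11],[32,0]]
[[7,11],[13,0],[15,16],[18,4],[20,8],[23,10],[26,11],[32,0]]
[[7,11],[13,0],[15,16],[18,4],[20,8],[23,10],[26,11],[32,0]]
[[7,11],[13,2],[15,16],[18,4],[20,8],[23,10],[26,11],[32,0]]
[[7,11],[10,19],[20,8],[23,10],[26,11],[32,0]]
[[7,11],[10,19],[20,8],[23,10],[26,11],[32,0]]
[[7,11],[10,19],[20,8],[23,10],[26,11],[28,12],[30,11],[32,0]]
[[7,11],[10,19],[20,8],[23,10],[26,11],[28,12],[30,11],[32,5],[38,0]]
[[7,11],[10,19],[20,18],[23,10],[26,11],[28,12],[30,11],[32,5],[38,0]]
[[7,11],[10,19],[20,18],[23,10],[26,11],[28,12],[30,11],[41,0]]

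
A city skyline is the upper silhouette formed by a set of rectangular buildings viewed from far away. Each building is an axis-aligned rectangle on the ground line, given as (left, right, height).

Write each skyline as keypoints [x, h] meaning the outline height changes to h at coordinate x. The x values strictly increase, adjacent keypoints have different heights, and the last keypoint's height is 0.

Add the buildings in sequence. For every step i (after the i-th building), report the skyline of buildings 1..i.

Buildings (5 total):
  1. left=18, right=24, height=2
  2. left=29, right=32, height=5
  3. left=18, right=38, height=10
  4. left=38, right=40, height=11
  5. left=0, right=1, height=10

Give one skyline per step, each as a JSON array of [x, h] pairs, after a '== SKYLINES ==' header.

== SKYLINES ==
[[18,2],[24,0]]
[[18,2],[24,0],[29,5],[32,0]]
[[18,10],[38,0]]
[[18,10],[38,11],[40,0]]
[[0,10],[1,0],[18,10],[38,11],[40,0]]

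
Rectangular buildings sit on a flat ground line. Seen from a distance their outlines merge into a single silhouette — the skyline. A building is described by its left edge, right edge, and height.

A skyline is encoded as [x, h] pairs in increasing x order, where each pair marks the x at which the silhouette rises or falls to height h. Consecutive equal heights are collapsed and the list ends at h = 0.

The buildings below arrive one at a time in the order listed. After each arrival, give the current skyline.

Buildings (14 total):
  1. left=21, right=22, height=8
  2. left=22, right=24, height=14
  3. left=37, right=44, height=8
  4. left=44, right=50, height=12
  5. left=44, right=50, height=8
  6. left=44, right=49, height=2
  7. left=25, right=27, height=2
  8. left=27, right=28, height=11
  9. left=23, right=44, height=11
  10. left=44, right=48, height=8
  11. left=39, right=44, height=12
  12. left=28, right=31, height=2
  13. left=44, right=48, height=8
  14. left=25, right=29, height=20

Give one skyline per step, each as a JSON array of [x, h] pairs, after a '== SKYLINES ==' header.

== SKYLINES ==
[[21,8],[22,0]]
[[21,8],[22,14],[24,0]]
[[21,8],[22,14],[24,0],[37,8],[44,0]]
[[21,8],[22,14],[24,0],[37,8],[44,12],[50,0]]
[[21,8],[22,14],[24,0],[37,8],[44,12],[50,0]]
[[21,8],[22,14],[24,0],[37,8],[44,12],[50,0]]
[[21,8],[22,14],[24,0],[25,2],[27,0],[37,8],[44,12],[50,0]]
[[21,8],[22,14],[24,0],[25,2],[27,11],[28,0],[37,8],[44,12],[50,0]]
[[21,8],[22,14],[24,11],[44,12],[50,0]]
[[21,8],[22,14],[24,11],[44,12],[50,0]]
[[21,8],[22,14],[24,11],[39,12],[50,0]]
[[21,8],[22,14],[24,11],[39,12],[50,0]]
[[21,8],[22,14],[24,11],[39,12],[50,0]]
[[21,8],[22,14],[24,11],[25,20],[29,11],[39,12],[50,0]]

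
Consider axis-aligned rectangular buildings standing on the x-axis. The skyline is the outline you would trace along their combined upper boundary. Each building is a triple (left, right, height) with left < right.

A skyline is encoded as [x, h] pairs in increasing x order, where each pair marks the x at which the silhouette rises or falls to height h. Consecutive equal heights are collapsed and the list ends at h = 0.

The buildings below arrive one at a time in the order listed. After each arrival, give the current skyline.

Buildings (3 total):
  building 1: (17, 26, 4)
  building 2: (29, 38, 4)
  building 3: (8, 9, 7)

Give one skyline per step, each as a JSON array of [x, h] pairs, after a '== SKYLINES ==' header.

== SKYLINES ==
[[17,4],[26,0]]
[[17,4],[26,0],[29,4],[38,0]]
[[8,7],[9,0],[17,4],[26,0],[29,4],[38,0]]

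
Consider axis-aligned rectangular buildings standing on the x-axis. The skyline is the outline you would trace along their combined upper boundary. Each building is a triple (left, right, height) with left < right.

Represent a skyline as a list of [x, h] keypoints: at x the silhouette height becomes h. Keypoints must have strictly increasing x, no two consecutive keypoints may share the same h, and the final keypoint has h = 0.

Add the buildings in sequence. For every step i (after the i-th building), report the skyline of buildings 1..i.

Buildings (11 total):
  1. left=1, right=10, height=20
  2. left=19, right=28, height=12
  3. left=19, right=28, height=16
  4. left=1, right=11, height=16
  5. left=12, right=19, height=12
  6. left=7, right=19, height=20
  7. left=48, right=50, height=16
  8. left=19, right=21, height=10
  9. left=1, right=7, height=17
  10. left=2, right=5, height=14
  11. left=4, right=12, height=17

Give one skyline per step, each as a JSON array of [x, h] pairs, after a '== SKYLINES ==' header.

== SKYLINES ==
[[1,20],[10,0]]
[[1,20],[10,0],[19,12],[28,0]]
[[1,20],[10,0],[19,16],[28,0]]
[[1,20],[10,16],[11,0],[19,16],[28,0]]
[[1,20],[10,16],[11,0],[12,12],[19,16],[28,0]]
[[1,20],[19,16],[28,0]]
[[1,20],[19,16],[28,0],[48,16],[50,0]]
[[1,20],[19,16],[28,0],[48,16],[50,0]]
[[1,20],[19,16],[28,0],[48,16],[50,0]]
[[1,20],[19,16],[28,0],[48,16],[50,0]]
[[1,20],[19,16],[28,0],[48,16],[50,0]]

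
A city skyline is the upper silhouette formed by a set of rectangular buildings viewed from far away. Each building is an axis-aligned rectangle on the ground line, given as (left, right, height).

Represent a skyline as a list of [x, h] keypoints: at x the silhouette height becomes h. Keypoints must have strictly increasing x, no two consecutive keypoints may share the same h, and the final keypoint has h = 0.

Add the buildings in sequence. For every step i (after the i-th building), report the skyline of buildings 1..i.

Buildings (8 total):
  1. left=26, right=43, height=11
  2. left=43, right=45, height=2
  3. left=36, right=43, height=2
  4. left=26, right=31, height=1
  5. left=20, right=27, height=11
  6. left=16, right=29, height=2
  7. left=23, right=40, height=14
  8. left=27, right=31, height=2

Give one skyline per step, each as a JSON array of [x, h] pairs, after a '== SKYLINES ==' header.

== SKYLINES ==
[[26,11],[43,0]]
[[26,11],[43,2],[45,0]]
[[26,11],[43,2],[45,0]]
[[26,11],[43,2],[45,0]]
[[20,11],[43,2],[45,0]]
[[16,2],[20,11],[43,2],[45,0]]
[[16,2],[20,11],[23,14],[40,11],[43,2],[45,0]]
[[16,2],[20,11],[23,14],[40,11],[43,2],[45,0]]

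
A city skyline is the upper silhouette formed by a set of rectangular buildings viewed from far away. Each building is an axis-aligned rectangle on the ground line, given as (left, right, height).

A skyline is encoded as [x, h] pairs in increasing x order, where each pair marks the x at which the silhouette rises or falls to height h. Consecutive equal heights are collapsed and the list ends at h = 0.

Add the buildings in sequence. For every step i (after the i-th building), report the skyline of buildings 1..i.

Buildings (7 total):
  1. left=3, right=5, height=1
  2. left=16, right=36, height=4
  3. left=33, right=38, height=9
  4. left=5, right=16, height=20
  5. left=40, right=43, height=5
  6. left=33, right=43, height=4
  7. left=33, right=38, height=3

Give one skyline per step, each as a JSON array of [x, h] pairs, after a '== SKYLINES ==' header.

== SKYLINES ==
[[3,1],[5,0]]
[[3,1],[5,0],[16,4],[36,0]]
[[3,1],[5,0],[16,4],[33,9],[38,0]]
[[3,1],[5,20],[16,4],[33,9],[38,0]]
[[3,1],[5,20],[16,4],[33,9],[38,0],[40,5],[43,0]]
[[3,1],[5,20],[16,4],[33,9],[38,4],[40,5],[43,0]]
[[3,1],[5,20],[16,4],[33,9],[38,4],[40,5],[43,0]]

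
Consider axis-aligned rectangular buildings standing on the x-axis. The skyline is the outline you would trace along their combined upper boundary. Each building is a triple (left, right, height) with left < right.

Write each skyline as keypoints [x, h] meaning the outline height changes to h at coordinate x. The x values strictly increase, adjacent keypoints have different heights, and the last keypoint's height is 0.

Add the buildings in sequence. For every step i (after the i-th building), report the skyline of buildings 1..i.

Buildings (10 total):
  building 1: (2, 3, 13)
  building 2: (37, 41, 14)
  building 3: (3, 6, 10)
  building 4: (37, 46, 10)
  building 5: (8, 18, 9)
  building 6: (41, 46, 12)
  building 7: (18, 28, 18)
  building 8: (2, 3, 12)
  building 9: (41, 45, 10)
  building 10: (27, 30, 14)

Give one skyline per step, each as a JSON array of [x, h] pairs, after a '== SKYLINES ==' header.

== SKYLINES ==
[[2,13],[3,0]]
[[2,13],[3,0],[37,14],[41,0]]
[[2,13],[3,10],[6,0],[37,14],[41,0]]
[[2,13],[3,10],[6,0],[37,14],[41,10],[46,0]]
[[2,13],[3,10],[6,0],[8,9],[18,0],[37,14],[41,10],[46,0]]
[[2,13],[3,10],[6,0],[8,9],[18,0],[37,14],[41,12],[46,0]]
[[2,13],[3,10],[6,0],[8,9],[18,18],[28,0],[37,14],[41,12],[46,0]]
[[2,13],[3,10],[6,0],[8,9],[18,18],[28,0],[37,14],[41,12],[46,0]]
[[2,13],[3,10],[6,0],[8,9],[18,18],[28,0],[37,14],[41,12],[46,0]]
[[2,13],[3,10],[6,0],[8,9],[18,18],[28,14],[30,0],[37,14],[41,12],[46,0]]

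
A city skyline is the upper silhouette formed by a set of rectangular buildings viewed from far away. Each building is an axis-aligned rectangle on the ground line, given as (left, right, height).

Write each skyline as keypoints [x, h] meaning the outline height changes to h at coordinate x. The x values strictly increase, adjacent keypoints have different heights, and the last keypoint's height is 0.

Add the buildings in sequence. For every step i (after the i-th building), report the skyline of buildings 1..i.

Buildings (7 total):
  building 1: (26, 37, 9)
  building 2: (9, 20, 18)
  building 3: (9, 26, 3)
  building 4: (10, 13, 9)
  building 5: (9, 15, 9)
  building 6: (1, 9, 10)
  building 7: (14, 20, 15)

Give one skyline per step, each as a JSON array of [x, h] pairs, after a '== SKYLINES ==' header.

== SKYLINES ==
[[26,9],[37,0]]
[[9,18],[20,0],[26,9],[37,0]]
[[9,18],[20,3],[26,9],[37,0]]
[[9,18],[20,3],[26,9],[37,0]]
[[9,18],[20,3],[26,9],[37,0]]
[[1,10],[9,18],[20,3],[26,9],[37,0]]
[[1,10],[9,18],[20,3],[26,9],[37,0]]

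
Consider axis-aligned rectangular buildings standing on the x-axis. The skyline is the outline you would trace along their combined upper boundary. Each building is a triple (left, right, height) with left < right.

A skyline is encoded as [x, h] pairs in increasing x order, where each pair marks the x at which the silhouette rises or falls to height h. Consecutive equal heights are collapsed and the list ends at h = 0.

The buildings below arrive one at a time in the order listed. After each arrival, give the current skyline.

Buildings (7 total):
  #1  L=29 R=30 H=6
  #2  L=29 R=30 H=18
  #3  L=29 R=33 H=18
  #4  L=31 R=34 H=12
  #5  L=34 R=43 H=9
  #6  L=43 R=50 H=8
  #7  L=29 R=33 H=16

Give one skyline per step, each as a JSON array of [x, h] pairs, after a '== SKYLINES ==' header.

== SKYLINES ==
[[29,6],[30,0]]
[[29,18],[30,0]]
[[29,18],[33,0]]
[[29,18],[33,12],[34,0]]
[[29,18],[33,12],[34,9],[43,0]]
[[29,18],[33,12],[34,9],[43,8],[50,0]]
[[29,18],[33,12],[34,9],[43,8],[50,0]]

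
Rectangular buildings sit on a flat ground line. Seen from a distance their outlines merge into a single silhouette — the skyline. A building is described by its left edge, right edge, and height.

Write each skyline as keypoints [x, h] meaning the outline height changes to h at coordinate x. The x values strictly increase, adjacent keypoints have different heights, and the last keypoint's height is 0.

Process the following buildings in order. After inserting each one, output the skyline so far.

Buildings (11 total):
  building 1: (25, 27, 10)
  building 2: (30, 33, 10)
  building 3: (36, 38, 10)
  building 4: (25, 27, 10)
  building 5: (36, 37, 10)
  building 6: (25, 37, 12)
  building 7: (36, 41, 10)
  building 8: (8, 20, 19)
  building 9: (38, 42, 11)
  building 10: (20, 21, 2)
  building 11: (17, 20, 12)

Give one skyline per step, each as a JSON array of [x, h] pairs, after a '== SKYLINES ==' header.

== SKYLINES ==
[[25,10],[27,0]]
[[25,10],[27,0],[30,10],[33,0]]
[[25,10],[27,0],[30,10],[33,0],[36,10],[38,0]]
[[25,10],[27,0],[30,10],[33,0],[36,10],[38,0]]
[[25,10],[27,0],[30,10],[33,0],[36,10],[38,0]]
[[25,12],[37,10],[38,0]]
[[25,12],[37,10],[41,0]]
[[8,19],[20,0],[25,12],[37,10],[41,0]]
[[8,19],[20,0],[25,12],[37,10],[38,11],[42,0]]
[[8,19],[20,2],[21,0],[25,12],[37,10],[38,11],[42,0]]
[[8,19],[20,2],[21,0],[25,12],[37,10],[38,11],[42,0]]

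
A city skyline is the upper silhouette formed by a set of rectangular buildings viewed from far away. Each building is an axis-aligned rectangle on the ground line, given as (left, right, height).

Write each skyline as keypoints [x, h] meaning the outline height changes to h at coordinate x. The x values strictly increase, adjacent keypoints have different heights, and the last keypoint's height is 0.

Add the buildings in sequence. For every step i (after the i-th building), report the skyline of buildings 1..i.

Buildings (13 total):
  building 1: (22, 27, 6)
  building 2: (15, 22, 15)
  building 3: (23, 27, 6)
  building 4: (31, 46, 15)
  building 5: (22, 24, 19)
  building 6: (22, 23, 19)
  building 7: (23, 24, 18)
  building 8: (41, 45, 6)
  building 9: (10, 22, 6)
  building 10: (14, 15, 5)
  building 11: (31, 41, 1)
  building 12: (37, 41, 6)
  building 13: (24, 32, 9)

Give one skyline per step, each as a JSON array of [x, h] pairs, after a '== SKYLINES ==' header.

== SKYLINES ==
[[22,6],[27,0]]
[[15,15],[22,6],[27,0]]
[[15,15],[22,6],[27,0]]
[[15,15],[22,6],[27,0],[31,15],[46,0]]
[[15,15],[22,19],[24,6],[27,0],[31,15],[46,0]]
[[15,15],[22,19],[24,6],[27,0],[31,15],[46,0]]
[[15,15],[22,19],[24,6],[27,0],[31,15],[46,0]]
[[15,15],[22,19],[24,6],[27,0],[31,15],[46,0]]
[[10,6],[15,15],[22,19],[24,6],[27,0],[31,15],[46,0]]
[[10,6],[15,15],[22,19],[24,6],[27,0],[31,15],[46,0]]
[[10,6],[15,15],[22,19],[24,6],[27,0],[31,15],[46,0]]
[[10,6],[15,15],[22,19],[24,6],[27,0],[31,15],[46,0]]
[[10,6],[15,15],[22,19],[24,9],[31,15],[46,0]]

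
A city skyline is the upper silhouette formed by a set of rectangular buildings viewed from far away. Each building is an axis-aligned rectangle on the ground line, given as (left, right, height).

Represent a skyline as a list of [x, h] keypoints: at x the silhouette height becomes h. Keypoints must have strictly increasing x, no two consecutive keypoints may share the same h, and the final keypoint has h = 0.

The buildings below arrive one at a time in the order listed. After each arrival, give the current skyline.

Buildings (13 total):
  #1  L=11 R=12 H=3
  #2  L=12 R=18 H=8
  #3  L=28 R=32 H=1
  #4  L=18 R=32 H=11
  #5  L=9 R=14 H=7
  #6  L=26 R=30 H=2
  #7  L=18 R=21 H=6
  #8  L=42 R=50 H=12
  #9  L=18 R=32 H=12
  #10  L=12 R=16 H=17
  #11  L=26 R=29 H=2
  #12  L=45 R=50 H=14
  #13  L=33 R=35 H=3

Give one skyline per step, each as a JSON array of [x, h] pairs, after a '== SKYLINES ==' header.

== SKYLINES ==
[[11,3],[12,0]]
[[11,3],[12,8],[18,0]]
[[11,3],[12,8],[18,0],[28,1],[32,0]]
[[11,3],[12,8],[18,11],[32,0]]
[[9,7],[12,8],[18,11],[32,0]]
[[9,7],[12,8],[18,11],[32,0]]
[[9,7],[12,8],[18,11],[32,0]]
[[9,7],[12,8],[18,11],[32,0],[42,12],[50,0]]
[[9,7],[12,8],[18,12],[32,0],[42,12],[50,0]]
[[9,7],[12,17],[16,8],[18,12],[32,0],[42,12],[50,0]]
[[9,7],[12,17],[16,8],[18,12],[32,0],[42,12],[50,0]]
[[9,7],[12,17],[16,8],[18,12],[32,0],[42,12],[45,14],[50,0]]
[[9,7],[12,17],[16,8],[18,12],[32,0],[33,3],[35,0],[42,12],[45,14],[50,0]]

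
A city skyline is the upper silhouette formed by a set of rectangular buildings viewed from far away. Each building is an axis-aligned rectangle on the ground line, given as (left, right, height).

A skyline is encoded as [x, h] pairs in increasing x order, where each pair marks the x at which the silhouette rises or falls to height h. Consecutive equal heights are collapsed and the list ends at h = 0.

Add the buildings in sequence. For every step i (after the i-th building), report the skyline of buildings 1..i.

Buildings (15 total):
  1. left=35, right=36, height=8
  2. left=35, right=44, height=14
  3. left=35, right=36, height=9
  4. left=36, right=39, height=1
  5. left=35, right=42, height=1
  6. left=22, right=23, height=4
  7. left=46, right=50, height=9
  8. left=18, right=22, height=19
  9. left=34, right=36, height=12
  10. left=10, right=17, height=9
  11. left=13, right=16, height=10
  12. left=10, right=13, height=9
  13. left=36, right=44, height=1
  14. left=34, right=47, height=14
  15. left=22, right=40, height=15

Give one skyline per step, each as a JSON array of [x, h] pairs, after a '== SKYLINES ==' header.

== SKYLINES ==
[[35,8],[36,0]]
[[35,14],[44,0]]
[[35,14],[44,0]]
[[35,14],[44,0]]
[[35,14],[44,0]]
[[22,4],[23,0],[35,14],[44,0]]
[[22,4],[23,0],[35,14],[44,0],[46,9],[50,0]]
[[18,19],[22,4],[23,0],[35,14],[44,0],[46,9],[50,0]]
[[18,19],[22,4],[23,0],[34,12],[35,14],[44,0],[46,9],[50,0]]
[[10,9],[17,0],[18,19],[22,4],[23,0],[34,12],[35,14],[44,0],[46,9],[50,0]]
[[10,9],[13,10],[16,9],[17,0],[18,19],[22,4],[23,0],[34,12],[35,14],[44,0],[46,9],[50,0]]
[[10,9],[13,10],[16,9],[17,0],[18,19],[22,4],[23,0],[34,12],[35,14],[44,0],[46,9],[50,0]]
[[10,9],[13,10],[16,9],[17,0],[18,19],[22,4],[23,0],[34,12],[35,14],[44,0],[46,9],[50,0]]
[[10,9],[13,10],[16,9],[17,0],[18,19],[22,4],[23,0],[34,14],[47,9],[50,0]]
[[10,9],[13,10],[16,9],[17,0],[18,19],[22,15],[40,14],[47,9],[50,0]]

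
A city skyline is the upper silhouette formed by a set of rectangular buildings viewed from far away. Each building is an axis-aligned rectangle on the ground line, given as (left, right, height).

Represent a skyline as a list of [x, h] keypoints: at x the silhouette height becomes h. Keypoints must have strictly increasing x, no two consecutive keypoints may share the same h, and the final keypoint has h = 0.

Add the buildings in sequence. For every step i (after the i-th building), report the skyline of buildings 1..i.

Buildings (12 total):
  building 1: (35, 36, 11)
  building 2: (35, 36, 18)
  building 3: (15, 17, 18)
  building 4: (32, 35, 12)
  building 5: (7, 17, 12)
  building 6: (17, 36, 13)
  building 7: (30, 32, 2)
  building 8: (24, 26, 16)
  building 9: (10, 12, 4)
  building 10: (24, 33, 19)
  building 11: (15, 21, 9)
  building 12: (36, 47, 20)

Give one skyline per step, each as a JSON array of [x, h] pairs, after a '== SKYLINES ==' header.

== SKYLINES ==
[[35,11],[36,0]]
[[35,18],[36,0]]
[[15,18],[17,0],[35,18],[36,0]]
[[15,18],[17,0],[32,12],[35,18],[36,0]]
[[7,12],[15,18],[17,0],[32,12],[35,18],[36,0]]
[[7,12],[15,18],[17,13],[35,18],[36,0]]
[[7,12],[15,18],[17,13],[35,18],[36,0]]
[[7,12],[15,18],[17,13],[24,16],[26,13],[35,18],[36,0]]
[[7,12],[15,18],[17,13],[24,16],[26,13],[35,18],[36,0]]
[[7,12],[15,18],[17,13],[24,19],[33,13],[35,18],[36,0]]
[[7,12],[15,18],[17,13],[24,19],[33,13],[35,18],[36,0]]
[[7,12],[15,18],[17,13],[24,19],[33,13],[35,18],[36,20],[47,0]]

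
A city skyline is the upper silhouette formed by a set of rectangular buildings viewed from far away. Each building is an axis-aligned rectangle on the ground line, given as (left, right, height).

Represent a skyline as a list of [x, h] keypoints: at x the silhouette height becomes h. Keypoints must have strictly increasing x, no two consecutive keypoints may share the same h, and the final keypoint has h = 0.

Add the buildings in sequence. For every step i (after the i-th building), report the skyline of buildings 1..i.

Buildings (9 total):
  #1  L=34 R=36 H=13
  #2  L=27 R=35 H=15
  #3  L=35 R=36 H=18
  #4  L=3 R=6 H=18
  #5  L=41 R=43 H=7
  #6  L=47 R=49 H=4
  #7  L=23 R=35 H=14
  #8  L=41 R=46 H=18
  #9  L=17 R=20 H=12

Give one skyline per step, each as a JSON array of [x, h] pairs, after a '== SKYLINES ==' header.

== SKYLINES ==
[[34,13],[36,0]]
[[27,15],[35,13],[36,0]]
[[27,15],[35,18],[36,0]]
[[3,18],[6,0],[27,15],[35,18],[36,0]]
[[3,18],[6,0],[27,15],[35,18],[36,0],[41,7],[43,0]]
[[3,18],[6,0],[27,15],[35,18],[36,0],[41,7],[43,0],[47,4],[49,0]]
[[3,18],[6,0],[23,14],[27,15],[35,18],[36,0],[41,7],[43,0],[47,4],[49,0]]
[[3,18],[6,0],[23,14],[27,15],[35,18],[36,0],[41,18],[46,0],[47,4],[49,0]]
[[3,18],[6,0],[17,12],[20,0],[23,14],[27,15],[35,18],[36,0],[41,18],[46,0],[47,4],[49,0]]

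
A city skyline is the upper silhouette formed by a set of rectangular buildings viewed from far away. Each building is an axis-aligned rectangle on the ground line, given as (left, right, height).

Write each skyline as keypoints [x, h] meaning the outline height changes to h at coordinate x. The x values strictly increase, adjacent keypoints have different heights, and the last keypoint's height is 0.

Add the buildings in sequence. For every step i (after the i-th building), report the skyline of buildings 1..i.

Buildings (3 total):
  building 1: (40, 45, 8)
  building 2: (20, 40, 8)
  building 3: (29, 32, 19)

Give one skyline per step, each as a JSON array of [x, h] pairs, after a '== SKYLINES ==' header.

== SKYLINES ==
[[40,8],[45,0]]
[[20,8],[45,0]]
[[20,8],[29,19],[32,8],[45,0]]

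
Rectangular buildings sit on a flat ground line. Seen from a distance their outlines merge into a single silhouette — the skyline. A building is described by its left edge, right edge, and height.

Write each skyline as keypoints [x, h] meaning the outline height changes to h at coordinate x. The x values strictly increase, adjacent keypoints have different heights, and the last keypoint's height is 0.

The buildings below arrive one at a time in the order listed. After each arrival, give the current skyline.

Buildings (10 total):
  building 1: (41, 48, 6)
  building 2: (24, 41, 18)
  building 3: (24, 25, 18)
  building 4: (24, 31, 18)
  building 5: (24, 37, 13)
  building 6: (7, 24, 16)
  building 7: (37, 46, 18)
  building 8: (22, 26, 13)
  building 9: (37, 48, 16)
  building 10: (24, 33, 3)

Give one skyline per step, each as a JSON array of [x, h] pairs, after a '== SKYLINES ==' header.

== SKYLINES ==
[[41,6],[48,0]]
[[24,18],[41,6],[48,0]]
[[24,18],[41,6],[48,0]]
[[24,18],[41,6],[48,0]]
[[24,18],[41,6],[48,0]]
[[7,16],[24,18],[41,6],[48,0]]
[[7,16],[24,18],[46,6],[48,0]]
[[7,16],[24,18],[46,6],[48,0]]
[[7,16],[24,18],[46,16],[48,0]]
[[7,16],[24,18],[46,16],[48,0]]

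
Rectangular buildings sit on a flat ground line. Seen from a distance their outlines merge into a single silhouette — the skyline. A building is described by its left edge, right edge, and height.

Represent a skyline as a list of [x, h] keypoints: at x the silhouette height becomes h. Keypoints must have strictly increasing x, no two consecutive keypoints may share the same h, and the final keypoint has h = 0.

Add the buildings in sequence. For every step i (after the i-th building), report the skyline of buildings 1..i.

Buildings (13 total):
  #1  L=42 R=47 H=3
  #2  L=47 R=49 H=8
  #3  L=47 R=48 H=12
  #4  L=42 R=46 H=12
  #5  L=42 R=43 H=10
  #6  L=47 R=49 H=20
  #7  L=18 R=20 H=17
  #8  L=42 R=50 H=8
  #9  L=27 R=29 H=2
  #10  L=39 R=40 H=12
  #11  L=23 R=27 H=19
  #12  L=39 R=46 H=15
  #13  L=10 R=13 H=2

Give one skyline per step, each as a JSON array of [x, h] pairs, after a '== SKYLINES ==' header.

== SKYLINES ==
[[42,3],[47,0]]
[[42,3],[47,8],[49,0]]
[[42,3],[47,12],[48,8],[49,0]]
[[42,12],[46,3],[47,12],[48,8],[49,0]]
[[42,12],[46,3],[47,12],[48,8],[49,0]]
[[42,12],[46,3],[47,20],[49,0]]
[[18,17],[20,0],[42,12],[46,3],[47,20],[49,0]]
[[18,17],[20,0],[42,12],[46,8],[47,20],[49,8],[50,0]]
[[18,17],[20,0],[27,2],[29,0],[42,12],[46,8],[47,20],[49,8],[50,0]]
[[18,17],[20,0],[27,2],[29,0],[39,12],[40,0],[42,12],[46,8],[47,20],[49,8],[50,0]]
[[18,17],[20,0],[23,19],[27,2],[29,0],[39,12],[40,0],[42,12],[46,8],[47,20],[49,8],[50,0]]
[[18,17],[20,0],[23,19],[27,2],[29,0],[39,15],[46,8],[47,20],[49,8],[50,0]]
[[10,2],[13,0],[18,17],[20,0],[23,19],[27,2],[29,0],[39,15],[46,8],[47,20],[49,8],[50,0]]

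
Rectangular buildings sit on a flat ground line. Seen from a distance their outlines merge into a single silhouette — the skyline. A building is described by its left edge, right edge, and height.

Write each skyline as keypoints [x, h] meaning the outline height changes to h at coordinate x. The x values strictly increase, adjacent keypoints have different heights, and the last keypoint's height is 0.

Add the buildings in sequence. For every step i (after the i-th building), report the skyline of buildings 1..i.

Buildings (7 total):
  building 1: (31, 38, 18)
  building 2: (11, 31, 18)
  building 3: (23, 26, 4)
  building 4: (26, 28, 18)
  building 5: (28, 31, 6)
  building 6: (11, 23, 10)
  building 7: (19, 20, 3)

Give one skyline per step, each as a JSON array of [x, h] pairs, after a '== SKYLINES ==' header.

== SKYLINES ==
[[31,18],[38,0]]
[[11,18],[38,0]]
[[11,18],[38,0]]
[[11,18],[38,0]]
[[11,18],[38,0]]
[[11,18],[38,0]]
[[11,18],[38,0]]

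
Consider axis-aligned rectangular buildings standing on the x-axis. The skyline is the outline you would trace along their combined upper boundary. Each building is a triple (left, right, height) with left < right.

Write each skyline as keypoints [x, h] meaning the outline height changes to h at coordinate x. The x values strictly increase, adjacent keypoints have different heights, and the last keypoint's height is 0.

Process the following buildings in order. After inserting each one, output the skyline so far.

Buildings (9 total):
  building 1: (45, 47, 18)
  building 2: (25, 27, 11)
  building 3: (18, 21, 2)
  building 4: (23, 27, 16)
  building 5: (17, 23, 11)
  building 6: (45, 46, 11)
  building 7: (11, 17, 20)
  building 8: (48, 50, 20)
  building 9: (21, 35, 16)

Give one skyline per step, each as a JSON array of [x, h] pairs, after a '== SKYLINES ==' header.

== SKYLINES ==
[[45,18],[47,0]]
[[25,11],[27,0],[45,18],[47,0]]
[[18,2],[21,0],[25,11],[27,0],[45,18],[47,0]]
[[18,2],[21,0],[23,16],[27,0],[45,18],[47,0]]
[[17,11],[23,16],[27,0],[45,18],[47,0]]
[[17,11],[23,16],[27,0],[45,18],[47,0]]
[[11,20],[17,11],[23,16],[27,0],[45,18],[47,0]]
[[11,20],[17,11],[23,16],[27,0],[45,18],[47,0],[48,20],[50,0]]
[[11,20],[17,11],[21,16],[35,0],[45,18],[47,0],[48,20],[50,0]]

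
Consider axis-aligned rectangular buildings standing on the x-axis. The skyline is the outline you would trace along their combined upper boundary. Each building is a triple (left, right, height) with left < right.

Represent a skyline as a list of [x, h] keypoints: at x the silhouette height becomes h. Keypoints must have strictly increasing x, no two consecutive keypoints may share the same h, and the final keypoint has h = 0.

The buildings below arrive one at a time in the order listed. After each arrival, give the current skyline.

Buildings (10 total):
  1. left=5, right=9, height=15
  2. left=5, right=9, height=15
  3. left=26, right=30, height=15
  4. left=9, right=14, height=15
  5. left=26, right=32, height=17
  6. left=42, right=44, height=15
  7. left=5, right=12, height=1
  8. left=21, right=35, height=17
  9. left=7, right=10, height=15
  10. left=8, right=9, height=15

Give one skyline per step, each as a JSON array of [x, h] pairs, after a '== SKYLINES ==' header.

== SKYLINES ==
[[5,15],[9,0]]
[[5,15],[9,0]]
[[5,15],[9,0],[26,15],[30,0]]
[[5,15],[14,0],[26,15],[30,0]]
[[5,15],[14,0],[26,17],[32,0]]
[[5,15],[14,0],[26,17],[32,0],[42,15],[44,0]]
[[5,15],[14,0],[26,17],[32,0],[42,15],[44,0]]
[[5,15],[14,0],[21,17],[35,0],[42,15],[44,0]]
[[5,15],[14,0],[21,17],[35,0],[42,15],[44,0]]
[[5,15],[14,0],[21,17],[35,0],[42,15],[44,0]]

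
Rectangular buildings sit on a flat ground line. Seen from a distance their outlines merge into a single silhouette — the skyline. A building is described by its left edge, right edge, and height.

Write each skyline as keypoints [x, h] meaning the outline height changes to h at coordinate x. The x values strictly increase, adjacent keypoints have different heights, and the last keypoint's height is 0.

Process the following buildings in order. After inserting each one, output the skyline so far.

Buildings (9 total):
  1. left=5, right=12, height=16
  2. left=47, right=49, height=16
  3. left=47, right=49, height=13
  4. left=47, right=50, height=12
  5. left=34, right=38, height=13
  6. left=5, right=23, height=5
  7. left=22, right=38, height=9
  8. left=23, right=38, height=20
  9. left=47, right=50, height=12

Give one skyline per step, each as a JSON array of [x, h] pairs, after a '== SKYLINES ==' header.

== SKYLINES ==
[[5,16],[12,0]]
[[5,16],[12,0],[47,16],[49,0]]
[[5,16],[12,0],[47,16],[49,0]]
[[5,16],[12,0],[47,16],[49,12],[50,0]]
[[5,16],[12,0],[34,13],[38,0],[47,16],[49,12],[50,0]]
[[5,16],[12,5],[23,0],[34,13],[38,0],[47,16],[49,12],[50,0]]
[[5,16],[12,5],[22,9],[34,13],[38,0],[47,16],[49,12],[50,0]]
[[5,16],[12,5],[22,9],[23,20],[38,0],[47,16],[49,12],[50,0]]
[[5,16],[12,5],[22,9],[23,20],[38,0],[47,16],[49,12],[50,0]]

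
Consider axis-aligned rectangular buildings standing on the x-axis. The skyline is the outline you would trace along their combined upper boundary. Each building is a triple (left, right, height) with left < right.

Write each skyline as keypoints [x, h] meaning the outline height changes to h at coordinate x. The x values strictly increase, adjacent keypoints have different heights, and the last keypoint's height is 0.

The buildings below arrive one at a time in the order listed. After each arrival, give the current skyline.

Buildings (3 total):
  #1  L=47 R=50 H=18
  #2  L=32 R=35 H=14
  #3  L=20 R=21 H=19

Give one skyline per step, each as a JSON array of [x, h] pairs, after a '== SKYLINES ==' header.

== SKYLINES ==
[[47,18],[50,0]]
[[32,14],[35,0],[47,18],[50,0]]
[[20,19],[21,0],[32,14],[35,0],[47,18],[50,0]]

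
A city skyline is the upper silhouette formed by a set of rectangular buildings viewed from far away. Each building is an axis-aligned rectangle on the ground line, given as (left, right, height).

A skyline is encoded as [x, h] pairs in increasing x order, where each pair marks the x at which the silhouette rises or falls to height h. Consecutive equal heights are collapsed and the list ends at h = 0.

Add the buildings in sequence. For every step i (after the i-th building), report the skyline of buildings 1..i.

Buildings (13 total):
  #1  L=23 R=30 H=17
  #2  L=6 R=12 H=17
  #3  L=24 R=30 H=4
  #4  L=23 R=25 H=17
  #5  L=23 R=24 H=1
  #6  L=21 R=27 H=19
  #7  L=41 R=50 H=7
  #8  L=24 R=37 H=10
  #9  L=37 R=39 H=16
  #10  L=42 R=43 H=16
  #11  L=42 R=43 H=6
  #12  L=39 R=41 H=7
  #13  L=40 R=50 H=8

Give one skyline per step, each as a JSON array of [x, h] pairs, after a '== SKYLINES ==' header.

== SKYLINES ==
[[23,17],[30,0]]
[[6,17],[12,0],[23,17],[30,0]]
[[6,17],[12,0],[23,17],[30,0]]
[[6,17],[12,0],[23,17],[30,0]]
[[6,17],[12,0],[23,17],[30,0]]
[[6,17],[12,0],[21,19],[27,17],[30,0]]
[[6,17],[12,0],[21,19],[27,17],[30,0],[41,7],[50,0]]
[[6,17],[12,0],[21,19],[27,17],[30,10],[37,0],[41,7],[50,0]]
[[6,17],[12,0],[21,19],[27,17],[30,10],[37,16],[39,0],[41,7],[50,0]]
[[6,17],[12,0],[21,19],[27,17],[30,10],[37,16],[39,0],[41,7],[42,16],[43,7],[50,0]]
[[6,17],[12,0],[21,19],[27,17],[30,10],[37,16],[39,0],[41,7],[42,16],[43,7],[50,0]]
[[6,17],[12,0],[21,19],[27,17],[30,10],[37,16],[39,7],[42,16],[43,7],[50,0]]
[[6,17],[12,0],[21,19],[27,17],[30,10],[37,16],[39,7],[40,8],[42,16],[43,8],[50,0]]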